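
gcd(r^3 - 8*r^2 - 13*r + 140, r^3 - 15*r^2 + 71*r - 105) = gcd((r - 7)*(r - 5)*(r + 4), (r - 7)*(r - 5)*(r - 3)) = r^2 - 12*r + 35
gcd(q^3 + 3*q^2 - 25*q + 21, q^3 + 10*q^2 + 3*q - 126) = q^2 + 4*q - 21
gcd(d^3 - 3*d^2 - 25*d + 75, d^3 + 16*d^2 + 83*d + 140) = d + 5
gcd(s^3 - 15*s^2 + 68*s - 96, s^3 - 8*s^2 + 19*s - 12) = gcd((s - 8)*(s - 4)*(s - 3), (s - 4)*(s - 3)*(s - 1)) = s^2 - 7*s + 12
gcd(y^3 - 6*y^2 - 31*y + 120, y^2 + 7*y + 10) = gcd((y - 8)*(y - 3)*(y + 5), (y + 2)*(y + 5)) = y + 5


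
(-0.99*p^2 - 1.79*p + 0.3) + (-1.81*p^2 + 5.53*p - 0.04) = -2.8*p^2 + 3.74*p + 0.26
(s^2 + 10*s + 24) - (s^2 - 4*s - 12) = 14*s + 36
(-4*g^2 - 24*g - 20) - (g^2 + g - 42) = -5*g^2 - 25*g + 22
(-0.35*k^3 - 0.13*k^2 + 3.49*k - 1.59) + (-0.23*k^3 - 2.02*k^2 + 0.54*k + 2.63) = -0.58*k^3 - 2.15*k^2 + 4.03*k + 1.04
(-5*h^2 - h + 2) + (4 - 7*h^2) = -12*h^2 - h + 6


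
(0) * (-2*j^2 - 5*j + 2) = 0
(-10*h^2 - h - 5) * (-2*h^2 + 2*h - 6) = 20*h^4 - 18*h^3 + 68*h^2 - 4*h + 30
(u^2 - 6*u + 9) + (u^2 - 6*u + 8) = 2*u^2 - 12*u + 17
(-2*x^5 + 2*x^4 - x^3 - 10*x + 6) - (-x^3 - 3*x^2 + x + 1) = -2*x^5 + 2*x^4 + 3*x^2 - 11*x + 5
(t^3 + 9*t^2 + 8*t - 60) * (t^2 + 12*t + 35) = t^5 + 21*t^4 + 151*t^3 + 351*t^2 - 440*t - 2100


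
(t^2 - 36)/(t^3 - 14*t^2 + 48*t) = (t + 6)/(t*(t - 8))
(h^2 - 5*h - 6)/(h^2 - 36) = (h + 1)/(h + 6)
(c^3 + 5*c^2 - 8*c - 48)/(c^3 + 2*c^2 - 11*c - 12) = (c + 4)/(c + 1)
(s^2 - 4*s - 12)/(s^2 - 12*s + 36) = (s + 2)/(s - 6)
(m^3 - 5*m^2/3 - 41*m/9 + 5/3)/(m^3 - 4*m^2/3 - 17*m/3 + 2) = (m + 5/3)/(m + 2)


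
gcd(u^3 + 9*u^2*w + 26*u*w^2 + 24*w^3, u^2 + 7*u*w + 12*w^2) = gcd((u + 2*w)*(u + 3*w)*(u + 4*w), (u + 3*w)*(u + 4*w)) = u^2 + 7*u*w + 12*w^2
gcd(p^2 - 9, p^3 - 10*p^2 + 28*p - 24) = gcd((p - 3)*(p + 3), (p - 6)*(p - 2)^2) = 1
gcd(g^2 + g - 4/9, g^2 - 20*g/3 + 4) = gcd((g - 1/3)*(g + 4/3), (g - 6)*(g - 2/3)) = 1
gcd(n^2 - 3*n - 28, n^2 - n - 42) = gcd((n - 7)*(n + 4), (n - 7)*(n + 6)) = n - 7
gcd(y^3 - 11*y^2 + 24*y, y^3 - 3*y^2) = y^2 - 3*y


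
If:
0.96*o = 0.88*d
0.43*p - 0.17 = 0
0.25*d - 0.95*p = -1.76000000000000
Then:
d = -5.54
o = -5.08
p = 0.40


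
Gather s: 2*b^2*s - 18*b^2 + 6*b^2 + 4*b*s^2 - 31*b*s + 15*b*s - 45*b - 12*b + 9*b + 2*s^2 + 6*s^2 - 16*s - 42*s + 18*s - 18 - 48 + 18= -12*b^2 - 48*b + s^2*(4*b + 8) + s*(2*b^2 - 16*b - 40) - 48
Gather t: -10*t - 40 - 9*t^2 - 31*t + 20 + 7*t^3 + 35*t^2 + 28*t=7*t^3 + 26*t^2 - 13*t - 20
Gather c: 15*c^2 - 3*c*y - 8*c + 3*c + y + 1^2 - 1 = 15*c^2 + c*(-3*y - 5) + y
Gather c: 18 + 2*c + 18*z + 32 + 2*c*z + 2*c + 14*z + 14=c*(2*z + 4) + 32*z + 64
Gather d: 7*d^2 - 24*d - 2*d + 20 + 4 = 7*d^2 - 26*d + 24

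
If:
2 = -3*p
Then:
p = -2/3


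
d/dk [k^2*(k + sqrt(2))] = k*(3*k + 2*sqrt(2))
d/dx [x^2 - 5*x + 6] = 2*x - 5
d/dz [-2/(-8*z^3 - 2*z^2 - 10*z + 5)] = 4*(-12*z^2 - 2*z - 5)/(8*z^3 + 2*z^2 + 10*z - 5)^2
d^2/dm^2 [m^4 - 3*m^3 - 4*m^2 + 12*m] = 12*m^2 - 18*m - 8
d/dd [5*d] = 5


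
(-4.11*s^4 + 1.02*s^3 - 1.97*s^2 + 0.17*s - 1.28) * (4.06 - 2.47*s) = 10.1517*s^5 - 19.206*s^4 + 9.0071*s^3 - 8.4181*s^2 + 3.8518*s - 5.1968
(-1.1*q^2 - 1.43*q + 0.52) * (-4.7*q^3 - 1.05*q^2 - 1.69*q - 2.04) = 5.17*q^5 + 7.876*q^4 + 0.9165*q^3 + 4.1147*q^2 + 2.0384*q - 1.0608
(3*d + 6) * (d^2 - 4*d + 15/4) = 3*d^3 - 6*d^2 - 51*d/4 + 45/2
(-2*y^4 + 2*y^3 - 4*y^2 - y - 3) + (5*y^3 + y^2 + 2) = -2*y^4 + 7*y^3 - 3*y^2 - y - 1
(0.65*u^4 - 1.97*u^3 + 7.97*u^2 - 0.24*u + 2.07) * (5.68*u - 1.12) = 3.692*u^5 - 11.9176*u^4 + 47.476*u^3 - 10.2896*u^2 + 12.0264*u - 2.3184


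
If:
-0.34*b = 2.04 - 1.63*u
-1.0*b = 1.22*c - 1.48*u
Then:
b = 4.79411764705882*u - 6.0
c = 4.91803278688525 - 2.71648987463838*u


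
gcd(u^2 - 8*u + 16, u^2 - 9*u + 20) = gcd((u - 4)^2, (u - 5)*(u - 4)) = u - 4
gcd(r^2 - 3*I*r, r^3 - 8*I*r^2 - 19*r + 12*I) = r - 3*I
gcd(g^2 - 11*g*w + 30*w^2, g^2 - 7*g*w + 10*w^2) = -g + 5*w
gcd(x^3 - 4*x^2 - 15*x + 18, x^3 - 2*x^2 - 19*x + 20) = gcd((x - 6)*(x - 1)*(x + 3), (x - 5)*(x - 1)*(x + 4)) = x - 1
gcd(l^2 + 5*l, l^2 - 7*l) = l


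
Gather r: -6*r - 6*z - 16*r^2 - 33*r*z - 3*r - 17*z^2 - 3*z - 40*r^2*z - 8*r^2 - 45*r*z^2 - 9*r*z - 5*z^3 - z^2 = r^2*(-40*z - 24) + r*(-45*z^2 - 42*z - 9) - 5*z^3 - 18*z^2 - 9*z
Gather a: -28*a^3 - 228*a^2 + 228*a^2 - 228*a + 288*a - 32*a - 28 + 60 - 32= -28*a^3 + 28*a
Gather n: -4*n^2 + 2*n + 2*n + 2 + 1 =-4*n^2 + 4*n + 3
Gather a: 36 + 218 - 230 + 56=80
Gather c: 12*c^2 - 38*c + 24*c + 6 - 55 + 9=12*c^2 - 14*c - 40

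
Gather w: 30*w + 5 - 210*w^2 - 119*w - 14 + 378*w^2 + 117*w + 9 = 168*w^2 + 28*w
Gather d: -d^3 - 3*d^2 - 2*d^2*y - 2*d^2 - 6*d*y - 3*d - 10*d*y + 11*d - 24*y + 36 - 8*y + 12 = -d^3 + d^2*(-2*y - 5) + d*(8 - 16*y) - 32*y + 48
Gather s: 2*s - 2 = 2*s - 2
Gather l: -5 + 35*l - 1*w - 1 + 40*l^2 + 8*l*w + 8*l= 40*l^2 + l*(8*w + 43) - w - 6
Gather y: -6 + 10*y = 10*y - 6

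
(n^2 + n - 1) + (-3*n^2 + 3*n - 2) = -2*n^2 + 4*n - 3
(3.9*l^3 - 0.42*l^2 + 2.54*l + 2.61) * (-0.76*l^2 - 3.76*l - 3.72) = -2.964*l^5 - 14.3448*l^4 - 14.8592*l^3 - 9.9716*l^2 - 19.2624*l - 9.7092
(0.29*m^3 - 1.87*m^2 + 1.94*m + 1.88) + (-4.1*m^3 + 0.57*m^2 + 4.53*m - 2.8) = -3.81*m^3 - 1.3*m^2 + 6.47*m - 0.92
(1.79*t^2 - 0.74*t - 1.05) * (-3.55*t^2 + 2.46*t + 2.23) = -6.3545*t^4 + 7.0304*t^3 + 5.8988*t^2 - 4.2332*t - 2.3415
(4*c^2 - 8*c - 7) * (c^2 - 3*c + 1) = 4*c^4 - 20*c^3 + 21*c^2 + 13*c - 7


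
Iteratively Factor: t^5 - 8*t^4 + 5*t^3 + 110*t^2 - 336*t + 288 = (t - 2)*(t^4 - 6*t^3 - 7*t^2 + 96*t - 144) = (t - 3)*(t - 2)*(t^3 - 3*t^2 - 16*t + 48) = (t - 4)*(t - 3)*(t - 2)*(t^2 + t - 12) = (t - 4)*(t - 3)^2*(t - 2)*(t + 4)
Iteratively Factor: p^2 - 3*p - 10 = (p + 2)*(p - 5)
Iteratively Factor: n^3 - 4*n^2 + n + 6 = (n + 1)*(n^2 - 5*n + 6) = (n - 3)*(n + 1)*(n - 2)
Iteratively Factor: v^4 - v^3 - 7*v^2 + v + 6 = (v + 1)*(v^3 - 2*v^2 - 5*v + 6) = (v + 1)*(v + 2)*(v^2 - 4*v + 3) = (v - 1)*(v + 1)*(v + 2)*(v - 3)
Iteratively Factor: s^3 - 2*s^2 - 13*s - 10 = (s + 2)*(s^2 - 4*s - 5) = (s - 5)*(s + 2)*(s + 1)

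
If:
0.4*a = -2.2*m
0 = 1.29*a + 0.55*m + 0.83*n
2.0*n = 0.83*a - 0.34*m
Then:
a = 0.00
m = 0.00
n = 0.00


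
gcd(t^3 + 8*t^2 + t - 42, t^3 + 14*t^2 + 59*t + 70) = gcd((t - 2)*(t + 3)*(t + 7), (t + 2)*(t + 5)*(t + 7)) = t + 7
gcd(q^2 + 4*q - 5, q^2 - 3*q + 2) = q - 1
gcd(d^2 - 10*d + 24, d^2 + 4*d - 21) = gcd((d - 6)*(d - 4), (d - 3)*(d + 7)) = 1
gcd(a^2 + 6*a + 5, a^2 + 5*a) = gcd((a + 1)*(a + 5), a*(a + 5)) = a + 5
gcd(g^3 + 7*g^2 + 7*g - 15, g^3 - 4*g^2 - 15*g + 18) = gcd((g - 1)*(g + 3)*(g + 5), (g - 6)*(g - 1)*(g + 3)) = g^2 + 2*g - 3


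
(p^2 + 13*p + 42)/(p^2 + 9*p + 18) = (p + 7)/(p + 3)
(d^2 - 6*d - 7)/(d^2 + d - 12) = (d^2 - 6*d - 7)/(d^2 + d - 12)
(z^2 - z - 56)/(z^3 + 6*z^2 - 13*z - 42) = (z - 8)/(z^2 - z - 6)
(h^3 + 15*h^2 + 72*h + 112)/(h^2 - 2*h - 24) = (h^2 + 11*h + 28)/(h - 6)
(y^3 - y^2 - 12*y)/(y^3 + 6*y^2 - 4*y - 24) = y*(y^2 - y - 12)/(y^3 + 6*y^2 - 4*y - 24)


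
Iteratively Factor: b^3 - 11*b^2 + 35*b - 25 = (b - 1)*(b^2 - 10*b + 25) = (b - 5)*(b - 1)*(b - 5)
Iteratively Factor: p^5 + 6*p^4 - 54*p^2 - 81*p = (p + 3)*(p^4 + 3*p^3 - 9*p^2 - 27*p) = (p + 3)^2*(p^3 - 9*p) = p*(p + 3)^2*(p^2 - 9) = p*(p + 3)^3*(p - 3)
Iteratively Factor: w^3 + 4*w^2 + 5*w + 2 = (w + 1)*(w^2 + 3*w + 2) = (w + 1)*(w + 2)*(w + 1)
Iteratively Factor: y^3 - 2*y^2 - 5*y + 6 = (y - 3)*(y^2 + y - 2) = (y - 3)*(y + 2)*(y - 1)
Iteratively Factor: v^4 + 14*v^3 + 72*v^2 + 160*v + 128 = (v + 4)*(v^3 + 10*v^2 + 32*v + 32) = (v + 2)*(v + 4)*(v^2 + 8*v + 16) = (v + 2)*(v + 4)^2*(v + 4)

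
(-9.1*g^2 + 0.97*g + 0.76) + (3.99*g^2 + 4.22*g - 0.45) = -5.11*g^2 + 5.19*g + 0.31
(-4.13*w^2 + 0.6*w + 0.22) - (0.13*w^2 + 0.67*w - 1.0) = -4.26*w^2 - 0.0700000000000001*w + 1.22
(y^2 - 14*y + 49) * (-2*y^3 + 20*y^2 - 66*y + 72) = -2*y^5 + 48*y^4 - 444*y^3 + 1976*y^2 - 4242*y + 3528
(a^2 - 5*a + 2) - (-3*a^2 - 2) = 4*a^2 - 5*a + 4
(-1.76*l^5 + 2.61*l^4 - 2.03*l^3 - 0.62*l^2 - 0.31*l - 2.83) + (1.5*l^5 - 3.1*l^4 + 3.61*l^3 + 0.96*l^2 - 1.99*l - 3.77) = -0.26*l^5 - 0.49*l^4 + 1.58*l^3 + 0.34*l^2 - 2.3*l - 6.6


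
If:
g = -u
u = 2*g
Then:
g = 0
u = 0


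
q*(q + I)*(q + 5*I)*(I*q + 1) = I*q^4 - 5*q^3 + I*q^2 - 5*q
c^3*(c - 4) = c^4 - 4*c^3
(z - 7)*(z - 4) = z^2 - 11*z + 28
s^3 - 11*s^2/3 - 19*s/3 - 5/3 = (s - 5)*(s + 1/3)*(s + 1)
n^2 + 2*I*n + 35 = (n - 5*I)*(n + 7*I)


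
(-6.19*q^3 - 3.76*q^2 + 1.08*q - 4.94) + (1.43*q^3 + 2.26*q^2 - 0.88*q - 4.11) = -4.76*q^3 - 1.5*q^2 + 0.2*q - 9.05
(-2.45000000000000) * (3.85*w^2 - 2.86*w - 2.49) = -9.4325*w^2 + 7.007*w + 6.1005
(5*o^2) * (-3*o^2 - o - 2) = -15*o^4 - 5*o^3 - 10*o^2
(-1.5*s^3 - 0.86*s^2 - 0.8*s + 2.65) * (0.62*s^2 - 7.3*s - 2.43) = -0.93*s^5 + 10.4168*s^4 + 9.427*s^3 + 9.5728*s^2 - 17.401*s - 6.4395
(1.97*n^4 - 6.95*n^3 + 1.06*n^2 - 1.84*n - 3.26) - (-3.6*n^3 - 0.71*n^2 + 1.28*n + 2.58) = 1.97*n^4 - 3.35*n^3 + 1.77*n^2 - 3.12*n - 5.84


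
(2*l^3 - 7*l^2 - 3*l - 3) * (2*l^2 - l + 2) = 4*l^5 - 16*l^4 + 5*l^3 - 17*l^2 - 3*l - 6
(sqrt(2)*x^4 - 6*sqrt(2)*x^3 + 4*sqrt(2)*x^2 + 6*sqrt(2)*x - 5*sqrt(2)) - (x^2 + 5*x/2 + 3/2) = sqrt(2)*x^4 - 6*sqrt(2)*x^3 - x^2 + 4*sqrt(2)*x^2 - 5*x/2 + 6*sqrt(2)*x - 5*sqrt(2) - 3/2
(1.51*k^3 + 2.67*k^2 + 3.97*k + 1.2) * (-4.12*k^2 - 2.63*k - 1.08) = -6.2212*k^5 - 14.9717*k^4 - 25.0093*k^3 - 18.2687*k^2 - 7.4436*k - 1.296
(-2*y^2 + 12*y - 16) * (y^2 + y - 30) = -2*y^4 + 10*y^3 + 56*y^2 - 376*y + 480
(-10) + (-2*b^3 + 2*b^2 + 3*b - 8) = -2*b^3 + 2*b^2 + 3*b - 18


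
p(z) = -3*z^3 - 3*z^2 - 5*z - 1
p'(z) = -9*z^2 - 6*z - 5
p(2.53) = -81.44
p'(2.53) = -77.79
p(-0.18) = -0.18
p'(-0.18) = -4.21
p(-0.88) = 3.12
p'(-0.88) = -6.69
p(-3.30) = 90.64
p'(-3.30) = -83.21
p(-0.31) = 0.35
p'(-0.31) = -4.00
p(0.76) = -7.85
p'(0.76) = -14.76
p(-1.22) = 6.08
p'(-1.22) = -11.08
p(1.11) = -14.35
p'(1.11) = -22.75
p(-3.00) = 68.00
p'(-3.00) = -68.00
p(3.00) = -124.00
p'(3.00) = -104.00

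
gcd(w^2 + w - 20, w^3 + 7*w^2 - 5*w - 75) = w + 5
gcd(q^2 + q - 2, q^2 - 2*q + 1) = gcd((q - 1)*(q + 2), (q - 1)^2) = q - 1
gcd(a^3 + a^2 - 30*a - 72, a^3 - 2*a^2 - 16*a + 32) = a + 4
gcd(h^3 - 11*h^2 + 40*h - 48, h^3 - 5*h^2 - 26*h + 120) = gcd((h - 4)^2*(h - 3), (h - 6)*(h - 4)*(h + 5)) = h - 4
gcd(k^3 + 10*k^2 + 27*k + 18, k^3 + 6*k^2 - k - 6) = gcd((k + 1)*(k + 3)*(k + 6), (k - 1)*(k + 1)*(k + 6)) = k^2 + 7*k + 6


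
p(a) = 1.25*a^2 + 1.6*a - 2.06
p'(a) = 2.5*a + 1.6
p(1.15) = 1.43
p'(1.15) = 4.48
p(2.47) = 9.52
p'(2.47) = 7.78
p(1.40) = 2.63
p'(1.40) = 5.10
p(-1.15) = -2.25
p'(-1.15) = -1.28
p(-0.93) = -2.47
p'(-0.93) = -0.72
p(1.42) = 2.73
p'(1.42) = 5.15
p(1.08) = 1.13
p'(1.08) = 4.30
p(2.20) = 7.51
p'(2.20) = 7.10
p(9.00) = 113.59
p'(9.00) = 24.10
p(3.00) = 13.99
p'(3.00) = 9.10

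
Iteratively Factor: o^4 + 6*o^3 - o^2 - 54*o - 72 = (o + 3)*(o^3 + 3*o^2 - 10*o - 24) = (o - 3)*(o + 3)*(o^2 + 6*o + 8) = (o - 3)*(o + 2)*(o + 3)*(o + 4)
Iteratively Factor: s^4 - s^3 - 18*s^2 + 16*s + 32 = (s - 4)*(s^3 + 3*s^2 - 6*s - 8) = (s - 4)*(s + 1)*(s^2 + 2*s - 8) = (s - 4)*(s + 1)*(s + 4)*(s - 2)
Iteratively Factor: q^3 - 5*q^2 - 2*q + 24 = (q - 3)*(q^2 - 2*q - 8) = (q - 4)*(q - 3)*(q + 2)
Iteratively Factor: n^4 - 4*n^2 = (n)*(n^3 - 4*n) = n*(n + 2)*(n^2 - 2*n) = n^2*(n + 2)*(n - 2)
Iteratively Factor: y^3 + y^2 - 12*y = (y + 4)*(y^2 - 3*y) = y*(y + 4)*(y - 3)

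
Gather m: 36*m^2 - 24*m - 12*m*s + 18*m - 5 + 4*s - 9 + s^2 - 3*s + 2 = 36*m^2 + m*(-12*s - 6) + s^2 + s - 12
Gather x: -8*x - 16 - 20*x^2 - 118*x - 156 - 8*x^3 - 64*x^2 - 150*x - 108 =-8*x^3 - 84*x^2 - 276*x - 280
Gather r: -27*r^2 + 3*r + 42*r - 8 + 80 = -27*r^2 + 45*r + 72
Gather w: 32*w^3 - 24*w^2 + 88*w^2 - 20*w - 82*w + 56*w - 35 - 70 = 32*w^3 + 64*w^2 - 46*w - 105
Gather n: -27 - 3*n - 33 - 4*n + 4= -7*n - 56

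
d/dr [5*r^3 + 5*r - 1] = 15*r^2 + 5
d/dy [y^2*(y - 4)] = y*(3*y - 8)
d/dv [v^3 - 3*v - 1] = 3*v^2 - 3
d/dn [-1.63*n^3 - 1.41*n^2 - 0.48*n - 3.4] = -4.89*n^2 - 2.82*n - 0.48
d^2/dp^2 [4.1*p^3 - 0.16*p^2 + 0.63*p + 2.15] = 24.6*p - 0.32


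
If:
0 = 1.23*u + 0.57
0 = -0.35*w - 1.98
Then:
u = -0.46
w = -5.66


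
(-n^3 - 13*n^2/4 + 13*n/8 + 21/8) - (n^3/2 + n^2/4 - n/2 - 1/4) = -3*n^3/2 - 7*n^2/2 + 17*n/8 + 23/8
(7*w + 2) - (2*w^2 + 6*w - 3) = -2*w^2 + w + 5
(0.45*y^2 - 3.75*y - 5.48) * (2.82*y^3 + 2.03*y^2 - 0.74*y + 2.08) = 1.269*y^5 - 9.6615*y^4 - 23.3991*y^3 - 7.4134*y^2 - 3.7448*y - 11.3984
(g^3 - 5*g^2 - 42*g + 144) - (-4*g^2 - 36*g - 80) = g^3 - g^2 - 6*g + 224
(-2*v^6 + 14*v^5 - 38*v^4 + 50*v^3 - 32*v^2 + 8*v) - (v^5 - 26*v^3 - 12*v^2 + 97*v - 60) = -2*v^6 + 13*v^5 - 38*v^4 + 76*v^3 - 20*v^2 - 89*v + 60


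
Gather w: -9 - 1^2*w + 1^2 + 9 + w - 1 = 0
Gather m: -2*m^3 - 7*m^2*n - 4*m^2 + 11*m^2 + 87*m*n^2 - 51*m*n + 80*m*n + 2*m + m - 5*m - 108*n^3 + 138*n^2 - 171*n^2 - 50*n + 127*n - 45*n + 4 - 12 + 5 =-2*m^3 + m^2*(7 - 7*n) + m*(87*n^2 + 29*n - 2) - 108*n^3 - 33*n^2 + 32*n - 3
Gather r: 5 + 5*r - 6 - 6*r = -r - 1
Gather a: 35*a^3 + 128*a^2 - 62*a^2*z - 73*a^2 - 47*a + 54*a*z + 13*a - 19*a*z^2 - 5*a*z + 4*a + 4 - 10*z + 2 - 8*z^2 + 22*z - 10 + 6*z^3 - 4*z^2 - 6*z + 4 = 35*a^3 + a^2*(55 - 62*z) + a*(-19*z^2 + 49*z - 30) + 6*z^3 - 12*z^2 + 6*z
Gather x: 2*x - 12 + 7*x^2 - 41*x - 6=7*x^2 - 39*x - 18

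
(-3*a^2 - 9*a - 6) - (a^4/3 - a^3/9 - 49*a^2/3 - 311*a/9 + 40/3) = -a^4/3 + a^3/9 + 40*a^2/3 + 230*a/9 - 58/3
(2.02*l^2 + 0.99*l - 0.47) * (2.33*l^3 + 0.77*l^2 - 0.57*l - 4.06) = 4.7066*l^5 + 3.8621*l^4 - 1.4842*l^3 - 9.1274*l^2 - 3.7515*l + 1.9082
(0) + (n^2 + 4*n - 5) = n^2 + 4*n - 5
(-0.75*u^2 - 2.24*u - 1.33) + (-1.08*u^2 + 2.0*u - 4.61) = -1.83*u^2 - 0.24*u - 5.94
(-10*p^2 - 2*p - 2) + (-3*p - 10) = -10*p^2 - 5*p - 12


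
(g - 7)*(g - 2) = g^2 - 9*g + 14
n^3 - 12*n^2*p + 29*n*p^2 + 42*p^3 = (n - 7*p)*(n - 6*p)*(n + p)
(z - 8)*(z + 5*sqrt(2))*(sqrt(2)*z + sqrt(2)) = sqrt(2)*z^3 - 7*sqrt(2)*z^2 + 10*z^2 - 70*z - 8*sqrt(2)*z - 80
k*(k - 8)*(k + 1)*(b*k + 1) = b*k^4 - 7*b*k^3 - 8*b*k^2 + k^3 - 7*k^2 - 8*k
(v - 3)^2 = v^2 - 6*v + 9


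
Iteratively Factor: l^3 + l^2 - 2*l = (l - 1)*(l^2 + 2*l) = l*(l - 1)*(l + 2)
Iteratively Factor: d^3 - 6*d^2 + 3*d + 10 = (d - 2)*(d^2 - 4*d - 5) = (d - 2)*(d + 1)*(d - 5)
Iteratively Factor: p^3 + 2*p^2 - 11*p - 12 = (p - 3)*(p^2 + 5*p + 4) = (p - 3)*(p + 4)*(p + 1)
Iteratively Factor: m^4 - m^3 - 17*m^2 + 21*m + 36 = (m - 3)*(m^3 + 2*m^2 - 11*m - 12) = (m - 3)*(m + 1)*(m^2 + m - 12) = (m - 3)*(m + 1)*(m + 4)*(m - 3)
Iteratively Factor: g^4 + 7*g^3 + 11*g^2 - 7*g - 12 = (g - 1)*(g^3 + 8*g^2 + 19*g + 12) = (g - 1)*(g + 1)*(g^2 + 7*g + 12) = (g - 1)*(g + 1)*(g + 4)*(g + 3)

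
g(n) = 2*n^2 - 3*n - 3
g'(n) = 4*n - 3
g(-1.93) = 10.24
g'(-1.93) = -10.72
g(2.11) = -0.43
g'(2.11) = 5.44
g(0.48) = -3.98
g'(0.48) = -1.08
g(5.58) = 42.53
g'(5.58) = 19.32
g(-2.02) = 11.22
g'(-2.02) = -11.08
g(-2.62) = 18.59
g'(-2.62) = -13.48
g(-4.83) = 58.15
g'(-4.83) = -22.32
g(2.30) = 0.68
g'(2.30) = 6.20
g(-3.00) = 24.00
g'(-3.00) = -15.00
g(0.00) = -3.00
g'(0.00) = -3.00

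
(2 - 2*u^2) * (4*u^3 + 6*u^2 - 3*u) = -8*u^5 - 12*u^4 + 14*u^3 + 12*u^2 - 6*u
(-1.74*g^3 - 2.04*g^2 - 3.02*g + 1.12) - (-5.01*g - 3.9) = -1.74*g^3 - 2.04*g^2 + 1.99*g + 5.02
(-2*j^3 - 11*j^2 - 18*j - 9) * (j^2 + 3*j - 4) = -2*j^5 - 17*j^4 - 43*j^3 - 19*j^2 + 45*j + 36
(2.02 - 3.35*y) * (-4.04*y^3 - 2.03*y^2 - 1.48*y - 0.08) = 13.534*y^4 - 1.3603*y^3 + 0.8574*y^2 - 2.7216*y - 0.1616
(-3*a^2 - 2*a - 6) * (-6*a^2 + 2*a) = 18*a^4 + 6*a^3 + 32*a^2 - 12*a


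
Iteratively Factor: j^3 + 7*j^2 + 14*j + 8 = (j + 1)*(j^2 + 6*j + 8) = (j + 1)*(j + 2)*(j + 4)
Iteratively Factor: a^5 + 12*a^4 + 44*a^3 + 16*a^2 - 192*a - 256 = (a + 4)*(a^4 + 8*a^3 + 12*a^2 - 32*a - 64) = (a - 2)*(a + 4)*(a^3 + 10*a^2 + 32*a + 32) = (a - 2)*(a + 4)^2*(a^2 + 6*a + 8) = (a - 2)*(a + 4)^3*(a + 2)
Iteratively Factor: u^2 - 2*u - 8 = (u - 4)*(u + 2)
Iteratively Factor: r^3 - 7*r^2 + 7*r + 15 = (r - 5)*(r^2 - 2*r - 3) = (r - 5)*(r - 3)*(r + 1)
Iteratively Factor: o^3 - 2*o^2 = (o)*(o^2 - 2*o) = o^2*(o - 2)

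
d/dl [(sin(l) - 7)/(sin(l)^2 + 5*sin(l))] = (-cos(l) + 14/tan(l) + 35*cos(l)/sin(l)^2)/(sin(l) + 5)^2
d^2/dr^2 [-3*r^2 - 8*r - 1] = -6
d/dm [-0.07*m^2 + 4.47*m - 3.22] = 4.47 - 0.14*m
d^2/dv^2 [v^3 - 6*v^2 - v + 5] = 6*v - 12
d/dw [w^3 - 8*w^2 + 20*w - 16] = 3*w^2 - 16*w + 20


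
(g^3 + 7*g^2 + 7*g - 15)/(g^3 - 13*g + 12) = (g^2 + 8*g + 15)/(g^2 + g - 12)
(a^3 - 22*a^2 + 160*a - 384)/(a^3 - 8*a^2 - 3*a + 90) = (a^2 - 16*a + 64)/(a^2 - 2*a - 15)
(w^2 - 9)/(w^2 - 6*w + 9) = (w + 3)/(w - 3)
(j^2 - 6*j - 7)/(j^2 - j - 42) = (j + 1)/(j + 6)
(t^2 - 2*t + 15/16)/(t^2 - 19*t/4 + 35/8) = (4*t - 3)/(2*(2*t - 7))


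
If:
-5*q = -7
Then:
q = 7/5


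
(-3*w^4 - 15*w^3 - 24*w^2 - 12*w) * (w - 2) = -3*w^5 - 9*w^4 + 6*w^3 + 36*w^2 + 24*w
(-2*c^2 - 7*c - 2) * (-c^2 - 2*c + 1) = 2*c^4 + 11*c^3 + 14*c^2 - 3*c - 2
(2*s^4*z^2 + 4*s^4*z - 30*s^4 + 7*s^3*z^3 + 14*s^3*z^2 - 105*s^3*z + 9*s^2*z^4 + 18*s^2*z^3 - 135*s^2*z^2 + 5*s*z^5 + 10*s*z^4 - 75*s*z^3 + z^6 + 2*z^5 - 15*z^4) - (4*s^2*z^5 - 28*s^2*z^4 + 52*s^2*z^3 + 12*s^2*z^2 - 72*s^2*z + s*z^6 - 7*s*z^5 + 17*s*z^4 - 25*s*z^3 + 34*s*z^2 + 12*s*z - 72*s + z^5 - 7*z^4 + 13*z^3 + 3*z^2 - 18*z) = 2*s^4*z^2 + 4*s^4*z - 30*s^4 + 7*s^3*z^3 + 14*s^3*z^2 - 105*s^3*z - 4*s^2*z^5 + 37*s^2*z^4 - 34*s^2*z^3 - 147*s^2*z^2 + 72*s^2*z - s*z^6 + 12*s*z^5 - 7*s*z^4 - 50*s*z^3 - 34*s*z^2 - 12*s*z + 72*s + z^6 + z^5 - 8*z^4 - 13*z^3 - 3*z^2 + 18*z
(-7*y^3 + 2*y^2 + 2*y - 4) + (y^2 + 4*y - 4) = -7*y^3 + 3*y^2 + 6*y - 8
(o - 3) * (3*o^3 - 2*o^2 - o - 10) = 3*o^4 - 11*o^3 + 5*o^2 - 7*o + 30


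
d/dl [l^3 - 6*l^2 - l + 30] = 3*l^2 - 12*l - 1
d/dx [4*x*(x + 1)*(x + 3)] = 12*x^2 + 32*x + 12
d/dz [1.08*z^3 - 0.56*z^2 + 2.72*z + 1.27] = 3.24*z^2 - 1.12*z + 2.72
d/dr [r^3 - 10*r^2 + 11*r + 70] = 3*r^2 - 20*r + 11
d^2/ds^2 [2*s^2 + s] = 4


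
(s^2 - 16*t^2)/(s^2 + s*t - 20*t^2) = (s + 4*t)/(s + 5*t)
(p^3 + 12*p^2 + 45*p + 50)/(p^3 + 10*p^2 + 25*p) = (p + 2)/p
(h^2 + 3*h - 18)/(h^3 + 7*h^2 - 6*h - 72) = 1/(h + 4)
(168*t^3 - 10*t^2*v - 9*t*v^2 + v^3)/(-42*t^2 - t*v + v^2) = (-24*t^2 - 2*t*v + v^2)/(6*t + v)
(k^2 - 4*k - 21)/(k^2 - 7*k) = (k + 3)/k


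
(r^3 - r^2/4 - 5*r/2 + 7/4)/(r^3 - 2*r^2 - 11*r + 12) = (r^2 + 3*r/4 - 7/4)/(r^2 - r - 12)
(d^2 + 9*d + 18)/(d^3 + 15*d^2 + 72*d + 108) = 1/(d + 6)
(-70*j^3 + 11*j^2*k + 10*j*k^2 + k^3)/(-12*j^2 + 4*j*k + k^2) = (35*j^2 + 12*j*k + k^2)/(6*j + k)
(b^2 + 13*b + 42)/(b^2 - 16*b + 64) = (b^2 + 13*b + 42)/(b^2 - 16*b + 64)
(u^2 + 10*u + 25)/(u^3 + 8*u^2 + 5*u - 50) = 1/(u - 2)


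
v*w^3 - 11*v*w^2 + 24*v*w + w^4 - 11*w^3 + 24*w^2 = w*(v + w)*(w - 8)*(w - 3)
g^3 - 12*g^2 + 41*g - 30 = (g - 6)*(g - 5)*(g - 1)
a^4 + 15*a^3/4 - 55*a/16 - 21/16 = (a - 1)*(a + 1/2)*(a + 3/4)*(a + 7/2)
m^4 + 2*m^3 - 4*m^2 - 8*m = m*(m - 2)*(m + 2)^2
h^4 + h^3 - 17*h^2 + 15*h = h*(h - 3)*(h - 1)*(h + 5)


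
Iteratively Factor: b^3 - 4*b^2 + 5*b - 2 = (b - 2)*(b^2 - 2*b + 1) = (b - 2)*(b - 1)*(b - 1)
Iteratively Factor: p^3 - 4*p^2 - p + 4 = (p + 1)*(p^2 - 5*p + 4) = (p - 4)*(p + 1)*(p - 1)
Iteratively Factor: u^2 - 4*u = (u - 4)*(u)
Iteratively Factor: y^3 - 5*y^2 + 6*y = (y)*(y^2 - 5*y + 6) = y*(y - 2)*(y - 3)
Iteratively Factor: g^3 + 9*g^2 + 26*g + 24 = (g + 4)*(g^2 + 5*g + 6) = (g + 3)*(g + 4)*(g + 2)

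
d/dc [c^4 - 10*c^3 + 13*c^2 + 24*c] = 4*c^3 - 30*c^2 + 26*c + 24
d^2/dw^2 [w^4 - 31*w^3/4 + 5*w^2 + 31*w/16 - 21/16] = 12*w^2 - 93*w/2 + 10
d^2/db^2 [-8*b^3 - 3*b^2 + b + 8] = -48*b - 6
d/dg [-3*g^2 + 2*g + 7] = 2 - 6*g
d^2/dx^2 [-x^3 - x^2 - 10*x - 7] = -6*x - 2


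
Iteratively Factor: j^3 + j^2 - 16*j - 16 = (j - 4)*(j^2 + 5*j + 4) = (j - 4)*(j + 1)*(j + 4)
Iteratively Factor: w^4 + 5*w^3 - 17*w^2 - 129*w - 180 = (w + 3)*(w^3 + 2*w^2 - 23*w - 60) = (w - 5)*(w + 3)*(w^2 + 7*w + 12) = (w - 5)*(w + 3)*(w + 4)*(w + 3)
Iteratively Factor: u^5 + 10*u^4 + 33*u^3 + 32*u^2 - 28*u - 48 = (u - 1)*(u^4 + 11*u^3 + 44*u^2 + 76*u + 48) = (u - 1)*(u + 2)*(u^3 + 9*u^2 + 26*u + 24) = (u - 1)*(u + 2)*(u + 4)*(u^2 + 5*u + 6) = (u - 1)*(u + 2)^2*(u + 4)*(u + 3)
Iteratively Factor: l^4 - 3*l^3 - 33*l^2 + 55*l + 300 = (l + 3)*(l^3 - 6*l^2 - 15*l + 100) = (l + 3)*(l + 4)*(l^2 - 10*l + 25) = (l - 5)*(l + 3)*(l + 4)*(l - 5)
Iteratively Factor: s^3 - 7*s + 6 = (s - 1)*(s^2 + s - 6) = (s - 1)*(s + 3)*(s - 2)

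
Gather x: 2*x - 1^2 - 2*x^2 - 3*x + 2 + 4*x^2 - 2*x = 2*x^2 - 3*x + 1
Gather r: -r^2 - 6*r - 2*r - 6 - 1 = -r^2 - 8*r - 7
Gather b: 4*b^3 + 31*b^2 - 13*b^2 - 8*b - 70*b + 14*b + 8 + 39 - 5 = 4*b^3 + 18*b^2 - 64*b + 42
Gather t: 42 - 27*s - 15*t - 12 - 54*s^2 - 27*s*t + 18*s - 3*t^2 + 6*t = -54*s^2 - 9*s - 3*t^2 + t*(-27*s - 9) + 30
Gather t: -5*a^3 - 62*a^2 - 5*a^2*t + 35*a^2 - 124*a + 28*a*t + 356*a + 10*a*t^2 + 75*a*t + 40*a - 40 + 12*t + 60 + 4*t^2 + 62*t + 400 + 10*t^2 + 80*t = -5*a^3 - 27*a^2 + 272*a + t^2*(10*a + 14) + t*(-5*a^2 + 103*a + 154) + 420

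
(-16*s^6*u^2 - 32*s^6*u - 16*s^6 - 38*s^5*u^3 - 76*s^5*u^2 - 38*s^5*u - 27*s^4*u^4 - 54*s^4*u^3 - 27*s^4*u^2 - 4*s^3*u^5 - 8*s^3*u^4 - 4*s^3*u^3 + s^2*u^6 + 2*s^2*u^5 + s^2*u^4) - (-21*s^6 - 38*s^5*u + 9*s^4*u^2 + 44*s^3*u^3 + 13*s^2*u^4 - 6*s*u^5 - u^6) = -16*s^6*u^2 - 32*s^6*u + 5*s^6 - 38*s^5*u^3 - 76*s^5*u^2 - 27*s^4*u^4 - 54*s^4*u^3 - 36*s^4*u^2 - 4*s^3*u^5 - 8*s^3*u^4 - 48*s^3*u^3 + s^2*u^6 + 2*s^2*u^5 - 12*s^2*u^4 + 6*s*u^5 + u^6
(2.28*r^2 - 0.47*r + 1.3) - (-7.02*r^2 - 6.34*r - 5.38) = 9.3*r^2 + 5.87*r + 6.68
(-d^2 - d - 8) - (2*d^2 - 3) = -3*d^2 - d - 5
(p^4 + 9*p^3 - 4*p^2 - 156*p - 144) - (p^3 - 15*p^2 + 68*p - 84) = p^4 + 8*p^3 + 11*p^2 - 224*p - 60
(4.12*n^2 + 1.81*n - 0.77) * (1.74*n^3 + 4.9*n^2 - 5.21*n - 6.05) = 7.1688*n^5 + 23.3374*n^4 - 13.936*n^3 - 38.1291*n^2 - 6.9388*n + 4.6585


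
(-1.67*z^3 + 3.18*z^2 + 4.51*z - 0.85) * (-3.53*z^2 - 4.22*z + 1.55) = 5.8951*z^5 - 4.178*z^4 - 31.9284*z^3 - 11.1027*z^2 + 10.5775*z - 1.3175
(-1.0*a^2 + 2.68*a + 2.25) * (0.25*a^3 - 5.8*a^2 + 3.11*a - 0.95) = -0.25*a^5 + 6.47*a^4 - 18.0915*a^3 - 3.7652*a^2 + 4.4515*a - 2.1375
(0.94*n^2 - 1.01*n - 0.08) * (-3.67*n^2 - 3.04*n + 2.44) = -3.4498*n^4 + 0.8491*n^3 + 5.6576*n^2 - 2.2212*n - 0.1952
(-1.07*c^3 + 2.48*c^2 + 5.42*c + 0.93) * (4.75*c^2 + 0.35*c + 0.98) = -5.0825*c^5 + 11.4055*c^4 + 25.5644*c^3 + 8.7449*c^2 + 5.6371*c + 0.9114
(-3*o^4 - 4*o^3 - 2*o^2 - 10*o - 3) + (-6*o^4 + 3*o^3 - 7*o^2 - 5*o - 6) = -9*o^4 - o^3 - 9*o^2 - 15*o - 9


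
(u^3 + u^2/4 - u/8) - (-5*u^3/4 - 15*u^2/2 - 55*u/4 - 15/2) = 9*u^3/4 + 31*u^2/4 + 109*u/8 + 15/2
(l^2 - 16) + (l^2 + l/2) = 2*l^2 + l/2 - 16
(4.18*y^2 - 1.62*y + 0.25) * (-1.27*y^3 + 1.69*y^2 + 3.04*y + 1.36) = -5.3086*y^5 + 9.1216*y^4 + 9.6519*y^3 + 1.1825*y^2 - 1.4432*y + 0.34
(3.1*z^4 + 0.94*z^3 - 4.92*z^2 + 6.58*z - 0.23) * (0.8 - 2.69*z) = -8.339*z^5 - 0.0485999999999995*z^4 + 13.9868*z^3 - 21.6362*z^2 + 5.8827*z - 0.184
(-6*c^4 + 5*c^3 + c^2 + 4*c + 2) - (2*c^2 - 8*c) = -6*c^4 + 5*c^3 - c^2 + 12*c + 2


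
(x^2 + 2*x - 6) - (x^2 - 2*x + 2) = 4*x - 8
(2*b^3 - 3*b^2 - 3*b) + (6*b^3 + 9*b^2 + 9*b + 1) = 8*b^3 + 6*b^2 + 6*b + 1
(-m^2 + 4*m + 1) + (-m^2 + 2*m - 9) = -2*m^2 + 6*m - 8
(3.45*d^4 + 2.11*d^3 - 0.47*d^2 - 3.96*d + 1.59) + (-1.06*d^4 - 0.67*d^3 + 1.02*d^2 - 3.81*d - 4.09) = 2.39*d^4 + 1.44*d^3 + 0.55*d^2 - 7.77*d - 2.5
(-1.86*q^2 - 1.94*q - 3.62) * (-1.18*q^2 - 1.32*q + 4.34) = 2.1948*q^4 + 4.7444*q^3 - 1.24*q^2 - 3.6412*q - 15.7108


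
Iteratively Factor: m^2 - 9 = (m - 3)*(m + 3)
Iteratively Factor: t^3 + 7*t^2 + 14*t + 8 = (t + 4)*(t^2 + 3*t + 2) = (t + 1)*(t + 4)*(t + 2)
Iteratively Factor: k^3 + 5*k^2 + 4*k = (k + 1)*(k^2 + 4*k) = (k + 1)*(k + 4)*(k)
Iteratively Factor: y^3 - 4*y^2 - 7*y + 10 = (y - 1)*(y^2 - 3*y - 10) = (y - 5)*(y - 1)*(y + 2)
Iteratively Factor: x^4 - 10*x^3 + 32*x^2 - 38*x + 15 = (x - 1)*(x^3 - 9*x^2 + 23*x - 15) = (x - 5)*(x - 1)*(x^2 - 4*x + 3) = (x - 5)*(x - 1)^2*(x - 3)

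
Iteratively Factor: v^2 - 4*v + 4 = (v - 2)*(v - 2)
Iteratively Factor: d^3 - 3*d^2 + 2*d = (d - 1)*(d^2 - 2*d) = d*(d - 1)*(d - 2)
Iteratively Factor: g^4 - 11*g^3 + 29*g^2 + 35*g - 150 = (g - 5)*(g^3 - 6*g^2 - g + 30) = (g - 5)*(g - 3)*(g^2 - 3*g - 10) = (g - 5)^2*(g - 3)*(g + 2)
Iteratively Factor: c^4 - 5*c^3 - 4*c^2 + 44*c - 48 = (c - 4)*(c^3 - c^2 - 8*c + 12) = (c - 4)*(c - 2)*(c^2 + c - 6) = (c - 4)*(c - 2)^2*(c + 3)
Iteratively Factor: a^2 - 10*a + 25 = (a - 5)*(a - 5)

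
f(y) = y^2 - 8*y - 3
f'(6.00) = 4.00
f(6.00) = -15.00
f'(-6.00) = -20.00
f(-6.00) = 81.00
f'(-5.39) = -18.78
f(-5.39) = 69.17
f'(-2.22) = -12.44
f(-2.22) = 19.69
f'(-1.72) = -11.44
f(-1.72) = 13.72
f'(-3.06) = -14.12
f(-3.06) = 30.84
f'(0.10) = -7.80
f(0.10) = -3.79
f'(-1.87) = -11.74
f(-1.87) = 15.46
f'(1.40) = -5.20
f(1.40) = -12.24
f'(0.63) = -6.74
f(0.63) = -7.64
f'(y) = 2*y - 8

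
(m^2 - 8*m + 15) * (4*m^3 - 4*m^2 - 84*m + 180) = 4*m^5 - 36*m^4 + 8*m^3 + 792*m^2 - 2700*m + 2700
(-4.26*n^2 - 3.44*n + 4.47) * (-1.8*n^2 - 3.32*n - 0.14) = 7.668*n^4 + 20.3352*n^3 + 3.9712*n^2 - 14.3588*n - 0.6258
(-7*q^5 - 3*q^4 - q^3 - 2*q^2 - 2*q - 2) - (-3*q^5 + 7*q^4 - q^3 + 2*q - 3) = -4*q^5 - 10*q^4 - 2*q^2 - 4*q + 1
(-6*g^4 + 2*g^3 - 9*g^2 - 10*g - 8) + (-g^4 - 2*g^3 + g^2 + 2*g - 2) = -7*g^4 - 8*g^2 - 8*g - 10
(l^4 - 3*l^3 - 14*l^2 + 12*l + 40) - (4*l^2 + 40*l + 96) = l^4 - 3*l^3 - 18*l^2 - 28*l - 56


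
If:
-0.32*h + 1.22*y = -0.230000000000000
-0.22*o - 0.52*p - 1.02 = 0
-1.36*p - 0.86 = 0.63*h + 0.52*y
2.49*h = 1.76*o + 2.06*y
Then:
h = 15.76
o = 17.68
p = -9.44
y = 3.94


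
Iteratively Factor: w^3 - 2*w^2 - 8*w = (w)*(w^2 - 2*w - 8) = w*(w - 4)*(w + 2)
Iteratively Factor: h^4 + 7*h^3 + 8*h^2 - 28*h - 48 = (h + 3)*(h^3 + 4*h^2 - 4*h - 16) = (h + 2)*(h + 3)*(h^2 + 2*h - 8) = (h - 2)*(h + 2)*(h + 3)*(h + 4)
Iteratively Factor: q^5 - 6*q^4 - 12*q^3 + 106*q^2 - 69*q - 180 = (q - 3)*(q^4 - 3*q^3 - 21*q^2 + 43*q + 60) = (q - 3)^2*(q^3 - 21*q - 20) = (q - 3)^2*(q + 1)*(q^2 - q - 20) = (q - 3)^2*(q + 1)*(q + 4)*(q - 5)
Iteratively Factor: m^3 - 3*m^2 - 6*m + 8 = (m - 4)*(m^2 + m - 2) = (m - 4)*(m - 1)*(m + 2)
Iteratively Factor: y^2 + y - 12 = (y + 4)*(y - 3)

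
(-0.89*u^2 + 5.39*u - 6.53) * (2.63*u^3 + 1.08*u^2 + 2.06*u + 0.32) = -2.3407*u^5 + 13.2145*u^4 - 13.1861*u^3 + 3.7662*u^2 - 11.727*u - 2.0896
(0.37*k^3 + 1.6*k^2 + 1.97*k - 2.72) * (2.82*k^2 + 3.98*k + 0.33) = 1.0434*k^5 + 5.9846*k^4 + 12.0455*k^3 + 0.6982*k^2 - 10.1755*k - 0.8976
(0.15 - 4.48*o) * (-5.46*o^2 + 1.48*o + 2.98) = 24.4608*o^3 - 7.4494*o^2 - 13.1284*o + 0.447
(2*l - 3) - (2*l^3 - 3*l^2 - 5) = -2*l^3 + 3*l^2 + 2*l + 2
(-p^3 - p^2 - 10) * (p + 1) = -p^4 - 2*p^3 - p^2 - 10*p - 10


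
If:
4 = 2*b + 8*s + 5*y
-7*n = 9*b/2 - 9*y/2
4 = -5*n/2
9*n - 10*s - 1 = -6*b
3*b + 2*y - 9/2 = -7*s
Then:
No Solution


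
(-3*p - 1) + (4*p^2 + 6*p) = 4*p^2 + 3*p - 1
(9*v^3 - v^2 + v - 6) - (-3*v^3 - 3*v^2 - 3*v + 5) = 12*v^3 + 2*v^2 + 4*v - 11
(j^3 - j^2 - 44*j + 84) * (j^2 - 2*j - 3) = j^5 - 3*j^4 - 45*j^3 + 175*j^2 - 36*j - 252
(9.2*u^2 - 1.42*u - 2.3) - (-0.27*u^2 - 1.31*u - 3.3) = 9.47*u^2 - 0.11*u + 1.0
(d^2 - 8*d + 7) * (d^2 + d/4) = d^4 - 31*d^3/4 + 5*d^2 + 7*d/4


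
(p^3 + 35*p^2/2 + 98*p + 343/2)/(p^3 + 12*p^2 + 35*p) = (2*p^2 + 21*p + 49)/(2*p*(p + 5))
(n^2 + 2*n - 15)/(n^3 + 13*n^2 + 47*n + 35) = (n - 3)/(n^2 + 8*n + 7)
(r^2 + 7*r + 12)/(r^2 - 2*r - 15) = (r + 4)/(r - 5)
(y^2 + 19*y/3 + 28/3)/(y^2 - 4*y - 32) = (y + 7/3)/(y - 8)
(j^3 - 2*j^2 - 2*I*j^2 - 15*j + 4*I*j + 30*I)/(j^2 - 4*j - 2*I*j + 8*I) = (j^2 - 2*j - 15)/(j - 4)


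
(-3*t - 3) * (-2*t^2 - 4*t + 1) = 6*t^3 + 18*t^2 + 9*t - 3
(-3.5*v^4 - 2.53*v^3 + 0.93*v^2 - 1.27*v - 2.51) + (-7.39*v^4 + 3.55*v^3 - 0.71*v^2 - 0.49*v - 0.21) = -10.89*v^4 + 1.02*v^3 + 0.22*v^2 - 1.76*v - 2.72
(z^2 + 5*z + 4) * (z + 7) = z^3 + 12*z^2 + 39*z + 28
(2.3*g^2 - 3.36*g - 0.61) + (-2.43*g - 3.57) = 2.3*g^2 - 5.79*g - 4.18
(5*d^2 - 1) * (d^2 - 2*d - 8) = 5*d^4 - 10*d^3 - 41*d^2 + 2*d + 8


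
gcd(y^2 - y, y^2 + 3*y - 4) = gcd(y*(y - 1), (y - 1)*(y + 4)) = y - 1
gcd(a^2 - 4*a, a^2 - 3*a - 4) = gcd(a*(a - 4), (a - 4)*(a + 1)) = a - 4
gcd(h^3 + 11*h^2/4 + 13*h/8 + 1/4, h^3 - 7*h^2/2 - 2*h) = h + 1/2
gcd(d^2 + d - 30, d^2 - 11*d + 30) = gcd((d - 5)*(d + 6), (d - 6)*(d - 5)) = d - 5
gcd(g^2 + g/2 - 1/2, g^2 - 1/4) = g - 1/2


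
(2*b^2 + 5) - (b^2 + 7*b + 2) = b^2 - 7*b + 3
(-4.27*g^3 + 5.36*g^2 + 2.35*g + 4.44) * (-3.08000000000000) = 13.1516*g^3 - 16.5088*g^2 - 7.238*g - 13.6752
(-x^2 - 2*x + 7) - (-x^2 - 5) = 12 - 2*x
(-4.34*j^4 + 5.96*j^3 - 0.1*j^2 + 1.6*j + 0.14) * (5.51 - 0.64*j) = 2.7776*j^5 - 27.7278*j^4 + 32.9036*j^3 - 1.575*j^2 + 8.7264*j + 0.7714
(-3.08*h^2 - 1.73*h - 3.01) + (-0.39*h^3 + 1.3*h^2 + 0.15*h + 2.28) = -0.39*h^3 - 1.78*h^2 - 1.58*h - 0.73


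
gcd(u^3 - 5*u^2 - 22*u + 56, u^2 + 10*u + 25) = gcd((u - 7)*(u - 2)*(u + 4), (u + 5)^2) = 1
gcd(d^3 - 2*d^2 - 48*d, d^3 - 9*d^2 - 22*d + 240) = d - 8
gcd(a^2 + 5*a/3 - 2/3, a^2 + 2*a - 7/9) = a - 1/3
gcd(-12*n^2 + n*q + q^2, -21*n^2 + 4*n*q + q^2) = -3*n + q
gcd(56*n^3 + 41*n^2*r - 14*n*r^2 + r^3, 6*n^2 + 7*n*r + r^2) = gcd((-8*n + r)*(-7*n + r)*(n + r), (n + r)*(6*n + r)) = n + r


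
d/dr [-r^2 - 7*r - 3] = -2*r - 7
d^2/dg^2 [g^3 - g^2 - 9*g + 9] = 6*g - 2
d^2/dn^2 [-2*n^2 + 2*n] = -4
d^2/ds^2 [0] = 0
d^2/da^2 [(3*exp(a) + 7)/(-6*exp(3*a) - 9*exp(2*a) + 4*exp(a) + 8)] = (-432*exp(6*a) - 2754*exp(5*a) - 4689*exp(4*a) - 3912*exp(3*a) - 3564*exp(2*a) - 2032*exp(a) + 32)*exp(a)/(216*exp(9*a) + 972*exp(8*a) + 1026*exp(7*a) - 1431*exp(6*a) - 3276*exp(5*a) - 360*exp(4*a) + 2816*exp(3*a) + 1344*exp(2*a) - 768*exp(a) - 512)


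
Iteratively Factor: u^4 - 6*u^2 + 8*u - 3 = (u - 1)*(u^3 + u^2 - 5*u + 3) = (u - 1)^2*(u^2 + 2*u - 3) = (u - 1)^3*(u + 3)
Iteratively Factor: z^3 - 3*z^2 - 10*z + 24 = (z + 3)*(z^2 - 6*z + 8) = (z - 2)*(z + 3)*(z - 4)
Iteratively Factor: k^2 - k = (k)*(k - 1)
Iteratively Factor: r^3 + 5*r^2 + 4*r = (r + 4)*(r^2 + r) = (r + 1)*(r + 4)*(r)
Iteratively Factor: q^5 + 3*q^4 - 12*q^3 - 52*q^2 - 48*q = (q)*(q^4 + 3*q^3 - 12*q^2 - 52*q - 48) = q*(q + 2)*(q^3 + q^2 - 14*q - 24) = q*(q + 2)^2*(q^2 - q - 12) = q*(q + 2)^2*(q + 3)*(q - 4)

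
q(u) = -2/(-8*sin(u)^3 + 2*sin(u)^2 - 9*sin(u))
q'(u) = -2*(24*sin(u)^2*cos(u) - 4*sin(u)*cos(u) + 9*cos(u))/(-8*sin(u)^3 + 2*sin(u)^2 - 9*sin(u))^2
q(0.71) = 0.28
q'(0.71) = -0.48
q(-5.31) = 0.19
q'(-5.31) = -0.22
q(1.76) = 0.14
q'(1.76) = 0.05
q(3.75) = -0.27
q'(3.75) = 0.59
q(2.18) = 0.19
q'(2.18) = 0.23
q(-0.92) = -0.16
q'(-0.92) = -0.21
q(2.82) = 0.69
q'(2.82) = 2.29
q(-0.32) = -0.61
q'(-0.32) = -2.23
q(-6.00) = 0.79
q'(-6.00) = -2.92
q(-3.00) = -1.50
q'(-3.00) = 11.20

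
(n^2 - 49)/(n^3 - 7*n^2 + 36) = (n^2 - 49)/(n^3 - 7*n^2 + 36)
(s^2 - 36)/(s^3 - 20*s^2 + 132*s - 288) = (s + 6)/(s^2 - 14*s + 48)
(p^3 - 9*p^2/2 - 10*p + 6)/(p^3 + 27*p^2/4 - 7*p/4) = 2*(2*p^3 - 9*p^2 - 20*p + 12)/(p*(4*p^2 + 27*p - 7))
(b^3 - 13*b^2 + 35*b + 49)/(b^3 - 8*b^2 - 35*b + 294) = (b + 1)/(b + 6)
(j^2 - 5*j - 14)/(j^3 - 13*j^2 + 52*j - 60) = (j^2 - 5*j - 14)/(j^3 - 13*j^2 + 52*j - 60)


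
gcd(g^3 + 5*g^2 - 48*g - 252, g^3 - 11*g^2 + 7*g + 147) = g - 7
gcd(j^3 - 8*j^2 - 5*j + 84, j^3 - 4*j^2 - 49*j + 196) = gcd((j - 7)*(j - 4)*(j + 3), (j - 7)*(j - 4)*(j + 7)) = j^2 - 11*j + 28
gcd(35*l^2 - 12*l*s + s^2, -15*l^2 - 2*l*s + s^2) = -5*l + s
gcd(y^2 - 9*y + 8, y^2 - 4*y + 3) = y - 1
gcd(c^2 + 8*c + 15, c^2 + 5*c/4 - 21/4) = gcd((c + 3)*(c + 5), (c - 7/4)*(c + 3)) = c + 3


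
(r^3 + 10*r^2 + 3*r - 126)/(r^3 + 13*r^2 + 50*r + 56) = (r^2 + 3*r - 18)/(r^2 + 6*r + 8)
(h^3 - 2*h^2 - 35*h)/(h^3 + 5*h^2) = (h - 7)/h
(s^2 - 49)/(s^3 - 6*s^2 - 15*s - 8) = (49 - s^2)/(-s^3 + 6*s^2 + 15*s + 8)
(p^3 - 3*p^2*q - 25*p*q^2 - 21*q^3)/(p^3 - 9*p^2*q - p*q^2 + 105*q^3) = (p + q)/(p - 5*q)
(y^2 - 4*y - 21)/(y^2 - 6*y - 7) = (y + 3)/(y + 1)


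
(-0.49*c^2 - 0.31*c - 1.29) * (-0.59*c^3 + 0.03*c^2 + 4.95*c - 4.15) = 0.2891*c^5 + 0.1682*c^4 - 1.6737*c^3 + 0.4603*c^2 - 5.099*c + 5.3535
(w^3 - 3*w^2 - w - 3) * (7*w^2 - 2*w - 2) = 7*w^5 - 23*w^4 - 3*w^3 - 13*w^2 + 8*w + 6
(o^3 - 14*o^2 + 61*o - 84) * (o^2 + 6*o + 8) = o^5 - 8*o^4 - 15*o^3 + 170*o^2 - 16*o - 672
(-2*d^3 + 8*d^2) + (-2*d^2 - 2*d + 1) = -2*d^3 + 6*d^2 - 2*d + 1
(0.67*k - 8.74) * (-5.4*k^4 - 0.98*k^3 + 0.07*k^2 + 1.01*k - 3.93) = -3.618*k^5 + 46.5394*k^4 + 8.6121*k^3 + 0.0649*k^2 - 11.4605*k + 34.3482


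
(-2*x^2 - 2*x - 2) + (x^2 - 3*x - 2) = -x^2 - 5*x - 4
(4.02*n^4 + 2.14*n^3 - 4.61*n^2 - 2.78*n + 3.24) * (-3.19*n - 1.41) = -12.8238*n^5 - 12.4948*n^4 + 11.6885*n^3 + 15.3683*n^2 - 6.4158*n - 4.5684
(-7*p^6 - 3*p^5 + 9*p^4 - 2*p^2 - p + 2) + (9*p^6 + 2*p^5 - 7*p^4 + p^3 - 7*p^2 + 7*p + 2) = 2*p^6 - p^5 + 2*p^4 + p^3 - 9*p^2 + 6*p + 4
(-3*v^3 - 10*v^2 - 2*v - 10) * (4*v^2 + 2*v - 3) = -12*v^5 - 46*v^4 - 19*v^3 - 14*v^2 - 14*v + 30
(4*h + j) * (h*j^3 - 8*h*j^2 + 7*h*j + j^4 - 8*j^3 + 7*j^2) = 4*h^2*j^3 - 32*h^2*j^2 + 28*h^2*j + 5*h*j^4 - 40*h*j^3 + 35*h*j^2 + j^5 - 8*j^4 + 7*j^3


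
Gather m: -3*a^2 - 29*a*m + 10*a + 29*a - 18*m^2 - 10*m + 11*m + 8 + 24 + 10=-3*a^2 + 39*a - 18*m^2 + m*(1 - 29*a) + 42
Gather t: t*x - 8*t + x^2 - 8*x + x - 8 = t*(x - 8) + x^2 - 7*x - 8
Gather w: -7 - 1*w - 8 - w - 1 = -2*w - 16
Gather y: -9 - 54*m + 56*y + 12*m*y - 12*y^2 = -54*m - 12*y^2 + y*(12*m + 56) - 9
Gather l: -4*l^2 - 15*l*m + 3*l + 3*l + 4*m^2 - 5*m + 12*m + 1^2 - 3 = -4*l^2 + l*(6 - 15*m) + 4*m^2 + 7*m - 2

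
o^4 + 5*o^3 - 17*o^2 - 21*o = o*(o - 3)*(o + 1)*(o + 7)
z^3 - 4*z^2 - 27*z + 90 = (z - 6)*(z - 3)*(z + 5)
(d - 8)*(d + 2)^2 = d^3 - 4*d^2 - 28*d - 32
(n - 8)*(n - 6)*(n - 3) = n^3 - 17*n^2 + 90*n - 144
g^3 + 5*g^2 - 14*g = g*(g - 2)*(g + 7)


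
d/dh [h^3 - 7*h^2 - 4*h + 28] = 3*h^2 - 14*h - 4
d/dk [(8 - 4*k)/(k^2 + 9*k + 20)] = 4*(k^2 - 4*k - 38)/(k^4 + 18*k^3 + 121*k^2 + 360*k + 400)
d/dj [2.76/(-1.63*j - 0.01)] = 4.4988/(1.63*j + 0.01)^2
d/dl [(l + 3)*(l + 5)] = 2*l + 8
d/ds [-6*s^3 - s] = -18*s^2 - 1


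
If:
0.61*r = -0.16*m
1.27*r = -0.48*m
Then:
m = 0.00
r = 0.00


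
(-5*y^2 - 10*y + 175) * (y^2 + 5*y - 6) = -5*y^4 - 35*y^3 + 155*y^2 + 935*y - 1050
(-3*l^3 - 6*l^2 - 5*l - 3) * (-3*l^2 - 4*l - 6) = 9*l^5 + 30*l^4 + 57*l^3 + 65*l^2 + 42*l + 18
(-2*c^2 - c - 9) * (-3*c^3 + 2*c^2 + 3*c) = 6*c^5 - c^4 + 19*c^3 - 21*c^2 - 27*c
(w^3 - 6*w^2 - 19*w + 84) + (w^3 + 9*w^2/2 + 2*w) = 2*w^3 - 3*w^2/2 - 17*w + 84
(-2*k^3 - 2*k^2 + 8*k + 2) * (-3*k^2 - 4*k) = 6*k^5 + 14*k^4 - 16*k^3 - 38*k^2 - 8*k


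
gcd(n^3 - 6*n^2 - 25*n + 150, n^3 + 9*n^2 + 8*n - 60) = n + 5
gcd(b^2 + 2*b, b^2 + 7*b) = b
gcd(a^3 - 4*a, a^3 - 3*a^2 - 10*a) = a^2 + 2*a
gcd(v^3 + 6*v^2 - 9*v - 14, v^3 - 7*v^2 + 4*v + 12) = v^2 - v - 2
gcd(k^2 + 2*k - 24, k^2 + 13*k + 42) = k + 6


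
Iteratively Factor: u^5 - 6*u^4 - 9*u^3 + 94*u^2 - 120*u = (u - 5)*(u^4 - u^3 - 14*u^2 + 24*u) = (u - 5)*(u - 3)*(u^3 + 2*u^2 - 8*u) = (u - 5)*(u - 3)*(u + 4)*(u^2 - 2*u) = (u - 5)*(u - 3)*(u - 2)*(u + 4)*(u)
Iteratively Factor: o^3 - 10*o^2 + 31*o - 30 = (o - 2)*(o^2 - 8*o + 15) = (o - 5)*(o - 2)*(o - 3)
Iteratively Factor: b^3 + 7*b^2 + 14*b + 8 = (b + 4)*(b^2 + 3*b + 2) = (b + 2)*(b + 4)*(b + 1)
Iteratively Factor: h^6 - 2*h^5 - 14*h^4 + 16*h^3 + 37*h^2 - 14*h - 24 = (h + 1)*(h^5 - 3*h^4 - 11*h^3 + 27*h^2 + 10*h - 24) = (h - 2)*(h + 1)*(h^4 - h^3 - 13*h^2 + h + 12) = (h - 2)*(h - 1)*(h + 1)*(h^3 - 13*h - 12) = (h - 2)*(h - 1)*(h + 1)^2*(h^2 - h - 12) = (h - 4)*(h - 2)*(h - 1)*(h + 1)^2*(h + 3)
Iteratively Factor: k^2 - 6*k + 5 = (k - 1)*(k - 5)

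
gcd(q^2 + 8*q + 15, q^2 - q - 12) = q + 3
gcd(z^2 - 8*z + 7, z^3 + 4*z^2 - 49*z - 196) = z - 7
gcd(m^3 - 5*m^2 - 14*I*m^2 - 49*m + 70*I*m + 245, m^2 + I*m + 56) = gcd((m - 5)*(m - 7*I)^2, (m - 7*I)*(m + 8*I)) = m - 7*I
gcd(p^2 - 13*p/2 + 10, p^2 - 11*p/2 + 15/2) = p - 5/2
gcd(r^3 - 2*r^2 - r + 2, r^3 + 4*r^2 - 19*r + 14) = r^2 - 3*r + 2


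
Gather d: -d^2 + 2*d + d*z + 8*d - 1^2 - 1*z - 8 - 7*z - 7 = -d^2 + d*(z + 10) - 8*z - 16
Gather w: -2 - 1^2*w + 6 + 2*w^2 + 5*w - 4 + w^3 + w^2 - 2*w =w^3 + 3*w^2 + 2*w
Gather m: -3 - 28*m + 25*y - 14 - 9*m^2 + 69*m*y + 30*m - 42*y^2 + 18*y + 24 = -9*m^2 + m*(69*y + 2) - 42*y^2 + 43*y + 7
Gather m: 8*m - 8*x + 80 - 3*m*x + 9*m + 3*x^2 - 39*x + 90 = m*(17 - 3*x) + 3*x^2 - 47*x + 170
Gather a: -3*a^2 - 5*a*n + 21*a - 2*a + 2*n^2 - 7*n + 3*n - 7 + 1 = -3*a^2 + a*(19 - 5*n) + 2*n^2 - 4*n - 6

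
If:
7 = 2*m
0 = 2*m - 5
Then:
No Solution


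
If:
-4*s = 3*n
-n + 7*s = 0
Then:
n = 0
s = 0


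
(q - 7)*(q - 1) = q^2 - 8*q + 7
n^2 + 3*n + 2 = (n + 1)*(n + 2)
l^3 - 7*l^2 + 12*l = l*(l - 4)*(l - 3)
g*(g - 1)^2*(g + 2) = g^4 - 3*g^2 + 2*g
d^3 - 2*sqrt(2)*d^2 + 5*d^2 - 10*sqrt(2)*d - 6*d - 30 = (d + 5)*(d - 3*sqrt(2))*(d + sqrt(2))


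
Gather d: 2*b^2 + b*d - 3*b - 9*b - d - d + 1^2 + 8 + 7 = 2*b^2 - 12*b + d*(b - 2) + 16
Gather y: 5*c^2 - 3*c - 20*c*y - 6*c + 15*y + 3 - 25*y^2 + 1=5*c^2 - 9*c - 25*y^2 + y*(15 - 20*c) + 4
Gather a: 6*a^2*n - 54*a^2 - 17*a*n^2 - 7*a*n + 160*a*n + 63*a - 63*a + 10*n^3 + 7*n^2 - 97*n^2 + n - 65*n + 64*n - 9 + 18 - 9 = a^2*(6*n - 54) + a*(-17*n^2 + 153*n) + 10*n^3 - 90*n^2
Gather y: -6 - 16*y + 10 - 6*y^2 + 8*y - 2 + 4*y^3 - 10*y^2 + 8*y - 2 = 4*y^3 - 16*y^2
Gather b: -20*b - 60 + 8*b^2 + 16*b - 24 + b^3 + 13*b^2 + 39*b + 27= b^3 + 21*b^2 + 35*b - 57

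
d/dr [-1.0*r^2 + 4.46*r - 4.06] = 4.46 - 2.0*r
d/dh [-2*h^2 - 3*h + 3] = -4*h - 3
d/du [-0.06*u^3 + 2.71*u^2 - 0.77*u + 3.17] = -0.18*u^2 + 5.42*u - 0.77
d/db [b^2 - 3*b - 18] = 2*b - 3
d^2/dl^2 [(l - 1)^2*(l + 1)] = 6*l - 2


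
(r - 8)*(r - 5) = r^2 - 13*r + 40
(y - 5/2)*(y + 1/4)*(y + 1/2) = y^3 - 7*y^2/4 - 7*y/4 - 5/16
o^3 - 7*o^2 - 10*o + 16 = (o - 8)*(o - 1)*(o + 2)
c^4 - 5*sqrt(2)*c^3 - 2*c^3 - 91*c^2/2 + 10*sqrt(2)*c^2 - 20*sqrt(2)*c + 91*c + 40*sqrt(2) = (c - 2)*(c - 8*sqrt(2))*(c + sqrt(2)/2)*(c + 5*sqrt(2)/2)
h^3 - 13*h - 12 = (h - 4)*(h + 1)*(h + 3)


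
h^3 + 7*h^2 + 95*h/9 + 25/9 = (h + 1/3)*(h + 5/3)*(h + 5)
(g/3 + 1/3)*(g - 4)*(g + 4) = g^3/3 + g^2/3 - 16*g/3 - 16/3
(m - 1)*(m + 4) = m^2 + 3*m - 4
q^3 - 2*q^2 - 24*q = q*(q - 6)*(q + 4)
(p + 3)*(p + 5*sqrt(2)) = p^2 + 3*p + 5*sqrt(2)*p + 15*sqrt(2)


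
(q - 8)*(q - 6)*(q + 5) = q^3 - 9*q^2 - 22*q + 240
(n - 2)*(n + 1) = n^2 - n - 2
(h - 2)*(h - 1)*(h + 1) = h^3 - 2*h^2 - h + 2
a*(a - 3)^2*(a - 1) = a^4 - 7*a^3 + 15*a^2 - 9*a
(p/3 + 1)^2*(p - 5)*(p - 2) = p^4/9 - p^3/9 - 23*p^2/9 - p/3 + 10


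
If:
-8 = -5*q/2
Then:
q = 16/5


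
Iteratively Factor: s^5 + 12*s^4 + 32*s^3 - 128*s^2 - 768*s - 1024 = (s + 4)*(s^4 + 8*s^3 - 128*s - 256) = (s + 4)^2*(s^3 + 4*s^2 - 16*s - 64) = (s - 4)*(s + 4)^2*(s^2 + 8*s + 16) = (s - 4)*(s + 4)^3*(s + 4)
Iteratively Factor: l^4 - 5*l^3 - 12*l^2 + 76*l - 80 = (l - 2)*(l^3 - 3*l^2 - 18*l + 40) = (l - 2)^2*(l^2 - l - 20) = (l - 2)^2*(l + 4)*(l - 5)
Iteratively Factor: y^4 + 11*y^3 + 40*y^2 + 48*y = (y + 4)*(y^3 + 7*y^2 + 12*y) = (y + 4)^2*(y^2 + 3*y) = y*(y + 4)^2*(y + 3)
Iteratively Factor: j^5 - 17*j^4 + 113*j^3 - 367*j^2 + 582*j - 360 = (j - 4)*(j^4 - 13*j^3 + 61*j^2 - 123*j + 90) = (j - 4)*(j - 3)*(j^3 - 10*j^2 + 31*j - 30) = (j - 4)*(j - 3)^2*(j^2 - 7*j + 10) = (j - 4)*(j - 3)^2*(j - 2)*(j - 5)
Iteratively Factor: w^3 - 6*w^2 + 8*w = (w)*(w^2 - 6*w + 8) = w*(w - 2)*(w - 4)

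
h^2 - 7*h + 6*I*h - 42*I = (h - 7)*(h + 6*I)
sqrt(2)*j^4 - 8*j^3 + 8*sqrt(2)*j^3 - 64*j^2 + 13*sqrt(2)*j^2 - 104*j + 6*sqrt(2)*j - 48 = (j + 1)*(j + 6)*(j - 4*sqrt(2))*(sqrt(2)*j + sqrt(2))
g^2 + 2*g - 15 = (g - 3)*(g + 5)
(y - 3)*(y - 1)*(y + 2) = y^3 - 2*y^2 - 5*y + 6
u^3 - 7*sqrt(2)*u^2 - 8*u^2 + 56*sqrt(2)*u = u*(u - 8)*(u - 7*sqrt(2))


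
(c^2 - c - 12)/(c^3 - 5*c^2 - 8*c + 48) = 1/(c - 4)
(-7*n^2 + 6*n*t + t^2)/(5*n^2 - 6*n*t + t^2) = (7*n + t)/(-5*n + t)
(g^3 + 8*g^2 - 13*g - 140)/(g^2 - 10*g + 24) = (g^2 + 12*g + 35)/(g - 6)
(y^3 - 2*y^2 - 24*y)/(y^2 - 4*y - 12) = y*(y + 4)/(y + 2)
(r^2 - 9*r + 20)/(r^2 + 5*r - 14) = (r^2 - 9*r + 20)/(r^2 + 5*r - 14)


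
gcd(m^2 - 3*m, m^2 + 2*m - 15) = m - 3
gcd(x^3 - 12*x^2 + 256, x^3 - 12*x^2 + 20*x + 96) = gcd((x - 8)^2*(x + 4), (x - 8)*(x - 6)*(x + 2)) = x - 8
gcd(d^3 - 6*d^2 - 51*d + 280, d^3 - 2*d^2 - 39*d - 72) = d - 8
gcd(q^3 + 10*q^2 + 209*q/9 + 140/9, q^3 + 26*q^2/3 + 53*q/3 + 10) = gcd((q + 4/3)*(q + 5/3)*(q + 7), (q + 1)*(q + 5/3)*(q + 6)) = q + 5/3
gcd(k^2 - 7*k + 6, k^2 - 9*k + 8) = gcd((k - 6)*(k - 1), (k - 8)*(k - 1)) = k - 1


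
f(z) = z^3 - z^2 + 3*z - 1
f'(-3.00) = 36.00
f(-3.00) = -46.00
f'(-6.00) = 123.00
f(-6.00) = -271.00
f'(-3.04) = 36.80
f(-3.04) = -47.46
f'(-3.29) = 42.05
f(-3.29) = -57.31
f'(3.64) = 35.47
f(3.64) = 44.90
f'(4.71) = 60.13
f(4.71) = 95.43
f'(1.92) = 10.22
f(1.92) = 8.15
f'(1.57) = 7.25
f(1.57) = 5.11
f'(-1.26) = 10.28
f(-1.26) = -8.37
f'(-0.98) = 7.84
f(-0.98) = -5.84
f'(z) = 3*z^2 - 2*z + 3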